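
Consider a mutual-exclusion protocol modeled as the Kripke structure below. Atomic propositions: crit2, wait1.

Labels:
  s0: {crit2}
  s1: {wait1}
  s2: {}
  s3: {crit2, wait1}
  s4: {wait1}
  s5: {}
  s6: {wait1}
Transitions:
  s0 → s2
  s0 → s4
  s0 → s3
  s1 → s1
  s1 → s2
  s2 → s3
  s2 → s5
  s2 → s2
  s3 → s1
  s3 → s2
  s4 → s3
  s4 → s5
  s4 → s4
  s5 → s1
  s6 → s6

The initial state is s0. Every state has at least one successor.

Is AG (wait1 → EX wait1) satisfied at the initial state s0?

Yes

States satisfying wait1 → EX wait1: {s0, s1, s2, s3, s4, s5, s6}.
States satisfying AG (wait1 → EX wait1): {s0, s1, s2, s3, s4, s5, s6}.
Every state reachable from s0 satisfies wait1 → EX wait1.
s0 ∈ Sat(AG (wait1 → EX wait1)).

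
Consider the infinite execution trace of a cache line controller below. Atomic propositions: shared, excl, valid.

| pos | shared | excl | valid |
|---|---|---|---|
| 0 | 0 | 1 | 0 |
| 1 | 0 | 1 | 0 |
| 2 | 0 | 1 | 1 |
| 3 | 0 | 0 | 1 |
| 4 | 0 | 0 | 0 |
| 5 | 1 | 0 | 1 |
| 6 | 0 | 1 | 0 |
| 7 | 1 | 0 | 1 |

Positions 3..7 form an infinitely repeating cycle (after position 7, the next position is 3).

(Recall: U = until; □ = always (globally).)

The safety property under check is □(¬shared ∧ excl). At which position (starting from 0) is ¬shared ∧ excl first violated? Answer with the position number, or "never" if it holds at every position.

Check ¬shared ∧ excl at each position in order: 0 ✓, 1 ✓, 2 ✓.
At position 3 the labels are {valid}, so ¬shared ∧ excl is false there. This is the first violation.

3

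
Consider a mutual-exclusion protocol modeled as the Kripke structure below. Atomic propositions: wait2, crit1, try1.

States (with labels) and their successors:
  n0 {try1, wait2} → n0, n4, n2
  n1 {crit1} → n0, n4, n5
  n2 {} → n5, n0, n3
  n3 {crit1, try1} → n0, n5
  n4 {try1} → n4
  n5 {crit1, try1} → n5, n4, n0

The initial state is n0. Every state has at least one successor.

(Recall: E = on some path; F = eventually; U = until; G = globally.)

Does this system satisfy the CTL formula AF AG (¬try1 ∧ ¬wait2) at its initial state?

Violated

States satisfying AG (¬try1 ∧ ¬wait2): ∅.
States satisfying AF AG (¬try1 ∧ ¬wait2): ∅.
There is a path from n0 along which AG (¬try1 ∧ ¬wait2) never holds.
n0 ∉ Sat(AF AG (¬try1 ∧ ¬wait2)).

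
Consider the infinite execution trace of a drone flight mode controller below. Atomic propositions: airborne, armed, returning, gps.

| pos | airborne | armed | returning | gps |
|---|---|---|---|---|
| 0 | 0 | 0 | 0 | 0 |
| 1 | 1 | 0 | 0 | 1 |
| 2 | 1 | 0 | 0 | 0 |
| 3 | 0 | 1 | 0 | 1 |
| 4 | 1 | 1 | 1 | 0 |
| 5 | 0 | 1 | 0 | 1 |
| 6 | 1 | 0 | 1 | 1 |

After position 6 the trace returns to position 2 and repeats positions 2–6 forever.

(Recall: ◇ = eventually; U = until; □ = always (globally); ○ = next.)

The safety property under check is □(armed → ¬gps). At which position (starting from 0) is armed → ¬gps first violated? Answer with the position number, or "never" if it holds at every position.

3

Check armed → ¬gps at each position in order: 0 ✓, 1 ✓, 2 ✓.
At position 3 the labels are {armed, gps}, so armed → ¬gps is false there. This is the first violation.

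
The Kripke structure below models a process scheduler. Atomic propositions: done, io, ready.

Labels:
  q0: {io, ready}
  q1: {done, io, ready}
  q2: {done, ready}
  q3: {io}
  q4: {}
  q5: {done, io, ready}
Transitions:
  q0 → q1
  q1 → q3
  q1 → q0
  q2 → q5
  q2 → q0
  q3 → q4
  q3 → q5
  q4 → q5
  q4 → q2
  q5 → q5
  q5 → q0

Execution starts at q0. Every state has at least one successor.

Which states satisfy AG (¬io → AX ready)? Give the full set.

States satisfying ¬io → AX ready: {q0, q1, q2, q3, q4, q5}.
States satisfying AG (¬io → AX ready): {q0, q1, q2, q3, q4, q5}.

{q0, q1, q2, q3, q4, q5}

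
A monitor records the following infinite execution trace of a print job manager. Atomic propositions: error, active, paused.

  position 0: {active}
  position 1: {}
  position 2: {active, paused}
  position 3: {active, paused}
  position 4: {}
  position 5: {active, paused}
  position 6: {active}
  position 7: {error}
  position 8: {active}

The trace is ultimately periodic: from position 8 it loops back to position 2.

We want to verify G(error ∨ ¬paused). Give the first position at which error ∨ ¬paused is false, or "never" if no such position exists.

Check error ∨ ¬paused at each position in order: 0 ✓, 1 ✓.
At position 2 the labels are {active, paused}, so error ∨ ¬paused is false there. This is the first violation.

2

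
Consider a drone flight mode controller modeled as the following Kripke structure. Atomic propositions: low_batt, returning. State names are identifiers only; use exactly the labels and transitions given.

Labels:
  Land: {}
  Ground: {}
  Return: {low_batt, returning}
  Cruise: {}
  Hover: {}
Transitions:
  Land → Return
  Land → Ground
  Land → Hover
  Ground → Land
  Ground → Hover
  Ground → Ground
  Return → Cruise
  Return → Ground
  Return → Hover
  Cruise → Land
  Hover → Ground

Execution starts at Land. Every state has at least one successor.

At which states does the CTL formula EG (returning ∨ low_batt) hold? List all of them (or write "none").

States satisfying returning ∨ low_batt: {Return}.
States satisfying EG (returning ∨ low_batt): ∅.

none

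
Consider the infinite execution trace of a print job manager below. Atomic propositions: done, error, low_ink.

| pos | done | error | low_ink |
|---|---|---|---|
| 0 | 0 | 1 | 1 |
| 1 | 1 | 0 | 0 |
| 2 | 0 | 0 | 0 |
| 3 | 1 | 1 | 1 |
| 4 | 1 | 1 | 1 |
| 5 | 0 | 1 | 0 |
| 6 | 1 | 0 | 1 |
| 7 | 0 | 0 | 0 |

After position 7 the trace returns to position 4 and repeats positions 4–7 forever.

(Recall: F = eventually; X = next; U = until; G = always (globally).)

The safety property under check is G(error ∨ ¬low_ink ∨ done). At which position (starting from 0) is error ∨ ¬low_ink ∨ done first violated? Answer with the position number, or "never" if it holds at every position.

never

error ∨ ¬low_ink ∨ done holds at every position 0..7, and those are all the positions the trace ever visits, so the invariant G(error ∨ ¬low_ink ∨ done) is never violated.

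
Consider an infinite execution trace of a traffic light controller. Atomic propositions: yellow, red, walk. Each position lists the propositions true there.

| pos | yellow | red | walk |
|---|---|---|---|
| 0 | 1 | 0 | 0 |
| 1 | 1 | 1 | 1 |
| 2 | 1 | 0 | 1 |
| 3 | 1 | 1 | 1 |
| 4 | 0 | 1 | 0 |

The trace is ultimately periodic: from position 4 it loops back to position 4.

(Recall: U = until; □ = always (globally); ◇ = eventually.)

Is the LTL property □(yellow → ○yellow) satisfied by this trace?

Violated

yellow → ○yellow must hold at every position from 0 onward. It fails at position 3, so □(yellow → ○yellow) is false.
Positions where yellow holds: 0, 1, 2, 3.
Check ○yellow at each: 0→ok, 1→ok, 2→ok, 3→fails.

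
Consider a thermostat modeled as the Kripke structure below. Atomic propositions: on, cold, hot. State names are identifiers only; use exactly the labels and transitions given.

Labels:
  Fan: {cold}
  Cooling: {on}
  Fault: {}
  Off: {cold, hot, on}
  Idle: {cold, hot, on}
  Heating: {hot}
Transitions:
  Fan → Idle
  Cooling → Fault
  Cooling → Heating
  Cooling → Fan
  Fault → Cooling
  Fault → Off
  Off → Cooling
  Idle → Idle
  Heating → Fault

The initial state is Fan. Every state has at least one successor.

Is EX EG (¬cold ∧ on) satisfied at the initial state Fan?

Does not hold

States satisfying EG (¬cold ∧ on): ∅.
States satisfying EX EG (¬cold ∧ on): ∅.
No suitable path/successor from Fan witnesses the formula.
Fan ∉ Sat(EX EG (¬cold ∧ on)).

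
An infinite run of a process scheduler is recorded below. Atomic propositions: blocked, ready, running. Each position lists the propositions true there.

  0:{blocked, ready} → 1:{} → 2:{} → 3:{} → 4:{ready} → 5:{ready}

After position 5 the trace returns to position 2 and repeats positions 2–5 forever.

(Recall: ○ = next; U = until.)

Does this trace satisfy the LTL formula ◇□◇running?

□◇running is false at every position 0..5, so it never becomes true and ◇□◇running fails.

Does not hold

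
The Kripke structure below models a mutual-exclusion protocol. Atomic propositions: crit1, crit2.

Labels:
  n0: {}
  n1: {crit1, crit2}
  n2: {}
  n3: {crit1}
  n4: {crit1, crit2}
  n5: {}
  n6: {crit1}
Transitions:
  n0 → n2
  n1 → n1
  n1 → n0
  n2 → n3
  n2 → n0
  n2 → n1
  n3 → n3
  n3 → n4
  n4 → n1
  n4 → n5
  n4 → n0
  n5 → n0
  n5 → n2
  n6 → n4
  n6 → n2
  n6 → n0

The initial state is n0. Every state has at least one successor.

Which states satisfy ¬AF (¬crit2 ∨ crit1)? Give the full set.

none

States satisfying ¬crit2 ∨ crit1: {n0, n1, n2, n3, n4, n5, n6}.
States satisfying AF (¬crit2 ∨ crit1): {n0, n1, n2, n3, n4, n5, n6}.
States satisfying ¬AF (¬crit2 ∨ crit1): ∅.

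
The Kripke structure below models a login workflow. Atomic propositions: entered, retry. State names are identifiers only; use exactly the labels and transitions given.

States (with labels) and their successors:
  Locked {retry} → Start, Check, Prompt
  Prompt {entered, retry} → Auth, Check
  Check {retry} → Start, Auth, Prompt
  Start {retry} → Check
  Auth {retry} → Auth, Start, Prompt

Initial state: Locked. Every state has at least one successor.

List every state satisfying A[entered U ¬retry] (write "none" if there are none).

none

States satisfying entered: {Prompt}.
States satisfying ¬retry: ∅.
States satisfying A[entered U ¬retry]: ∅.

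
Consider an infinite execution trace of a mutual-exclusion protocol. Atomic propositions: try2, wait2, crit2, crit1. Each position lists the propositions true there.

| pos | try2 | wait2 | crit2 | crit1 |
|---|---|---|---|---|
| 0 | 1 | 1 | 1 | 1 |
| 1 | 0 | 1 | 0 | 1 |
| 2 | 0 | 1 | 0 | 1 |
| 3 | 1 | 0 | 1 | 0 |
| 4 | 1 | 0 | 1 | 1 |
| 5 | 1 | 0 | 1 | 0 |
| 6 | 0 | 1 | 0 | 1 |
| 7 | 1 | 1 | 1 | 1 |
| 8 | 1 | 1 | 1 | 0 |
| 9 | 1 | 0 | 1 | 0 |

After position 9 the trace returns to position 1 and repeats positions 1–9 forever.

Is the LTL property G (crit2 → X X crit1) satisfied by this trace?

Does not hold

crit2 → X X crit1 must hold at every position from 0 onward. It fails at position 3, so G (crit2 → X X crit1) is false.
Positions where crit2 holds: 0, 3, 4, 5, 7, 8, 9.
Check X X crit1 at each: 0→ok, 3→fails, 4→ok, 5→ok, 7→fails, 8→ok, 9→ok.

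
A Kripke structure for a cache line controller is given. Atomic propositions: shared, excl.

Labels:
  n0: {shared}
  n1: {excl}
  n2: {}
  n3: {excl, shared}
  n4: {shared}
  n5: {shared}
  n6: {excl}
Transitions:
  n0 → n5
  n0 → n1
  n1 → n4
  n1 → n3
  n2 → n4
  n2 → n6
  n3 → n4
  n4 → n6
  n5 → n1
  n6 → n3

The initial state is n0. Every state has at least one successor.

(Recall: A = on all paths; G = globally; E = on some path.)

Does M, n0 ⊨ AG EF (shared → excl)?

States satisfying EF (shared → excl): {n0, n1, n2, n3, n4, n5, n6}.
States satisfying AG EF (shared → excl): {n0, n1, n2, n3, n4, n5, n6}.
Every state reachable from n0 satisfies EF (shared → excl).
n0 ∈ Sat(AG EF (shared → excl)).

Yes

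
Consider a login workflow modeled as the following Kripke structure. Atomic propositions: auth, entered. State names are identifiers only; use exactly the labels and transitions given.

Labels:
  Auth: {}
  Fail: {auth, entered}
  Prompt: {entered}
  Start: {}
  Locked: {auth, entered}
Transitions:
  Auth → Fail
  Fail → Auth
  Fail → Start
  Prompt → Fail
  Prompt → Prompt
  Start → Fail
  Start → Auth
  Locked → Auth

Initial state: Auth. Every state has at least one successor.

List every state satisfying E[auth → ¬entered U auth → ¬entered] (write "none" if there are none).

States satisfying auth → ¬entered: {Auth, Prompt, Start}.
States satisfying E[auth → ¬entered U auth → ¬entered]: {Auth, Prompt, Start}.

{Auth, Prompt, Start}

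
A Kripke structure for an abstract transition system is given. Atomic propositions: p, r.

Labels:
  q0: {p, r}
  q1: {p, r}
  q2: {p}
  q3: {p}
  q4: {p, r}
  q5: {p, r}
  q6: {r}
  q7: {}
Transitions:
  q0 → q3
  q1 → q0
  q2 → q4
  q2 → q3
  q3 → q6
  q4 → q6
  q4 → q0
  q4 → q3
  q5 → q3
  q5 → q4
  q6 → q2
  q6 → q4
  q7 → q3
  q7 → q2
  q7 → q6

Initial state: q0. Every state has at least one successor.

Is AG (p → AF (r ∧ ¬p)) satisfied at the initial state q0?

Yes

States satisfying p → AF (r ∧ ¬p): {q0, q1, q2, q3, q4, q5, q6, q7}.
States satisfying AG (p → AF (r ∧ ¬p)): {q0, q1, q2, q3, q4, q5, q6, q7}.
Every state reachable from q0 satisfies p → AF (r ∧ ¬p).
q0 ∈ Sat(AG (p → AF (r ∧ ¬p))).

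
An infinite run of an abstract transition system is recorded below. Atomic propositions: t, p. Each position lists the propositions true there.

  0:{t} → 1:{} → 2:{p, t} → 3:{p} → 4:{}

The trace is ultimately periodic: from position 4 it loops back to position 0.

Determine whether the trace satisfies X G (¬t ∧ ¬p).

The position after 0 is 1; G (¬t ∧ ¬p) is false there.

No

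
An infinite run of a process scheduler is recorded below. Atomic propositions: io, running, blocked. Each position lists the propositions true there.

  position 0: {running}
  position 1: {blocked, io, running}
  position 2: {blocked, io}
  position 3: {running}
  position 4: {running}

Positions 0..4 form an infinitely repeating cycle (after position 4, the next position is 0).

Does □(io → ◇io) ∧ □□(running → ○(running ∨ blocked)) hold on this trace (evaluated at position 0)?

io → ◇io holds at every position 0..4, and those are all positions ever visited, so □(io → ◇io) holds.
Positions where io holds: 1, 2.
Check ◇io at each: 1→ok, 2→ok.
□(running → ○(running ∨ blocked)) holds at every position 0..4, and those are all positions ever visited, so □□(running → ○(running ∨ blocked)) holds.
At position 0: □(io → ◇io) is true; □□(running → ○(running ∨ blocked)) is true; so □(io → ◇io) ∧ □□(running → ○(running ∨ blocked)) is true.

Satisfied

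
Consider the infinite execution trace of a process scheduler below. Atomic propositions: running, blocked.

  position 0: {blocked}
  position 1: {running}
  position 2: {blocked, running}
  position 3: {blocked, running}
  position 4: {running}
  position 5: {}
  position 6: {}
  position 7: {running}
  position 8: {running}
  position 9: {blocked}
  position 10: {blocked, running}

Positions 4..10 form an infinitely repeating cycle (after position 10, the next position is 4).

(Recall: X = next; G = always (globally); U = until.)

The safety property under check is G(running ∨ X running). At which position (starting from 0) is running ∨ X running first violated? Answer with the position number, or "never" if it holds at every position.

5

Check running ∨ X running at each position in order: 0 ✓, 1 ✓, 2 ✓, 3 ✓, 4 ✓.
At position 5 the labels are {} and the next position 6 has {}, so running ∨ X running is false there. This is the first violation.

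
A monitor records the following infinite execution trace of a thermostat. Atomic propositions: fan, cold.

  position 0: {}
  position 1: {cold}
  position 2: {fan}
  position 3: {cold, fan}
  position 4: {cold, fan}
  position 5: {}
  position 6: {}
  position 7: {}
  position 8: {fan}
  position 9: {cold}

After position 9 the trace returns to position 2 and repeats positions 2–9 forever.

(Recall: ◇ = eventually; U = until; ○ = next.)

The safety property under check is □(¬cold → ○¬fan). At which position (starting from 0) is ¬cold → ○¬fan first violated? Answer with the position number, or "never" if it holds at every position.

Check ¬cold → ○¬fan at each position in order: 0 ✓, 1 ✓.
At position 2 the labels are {fan} and the next position 3 has {cold, fan}, so ¬cold → ○¬fan is false there. This is the first violation.

2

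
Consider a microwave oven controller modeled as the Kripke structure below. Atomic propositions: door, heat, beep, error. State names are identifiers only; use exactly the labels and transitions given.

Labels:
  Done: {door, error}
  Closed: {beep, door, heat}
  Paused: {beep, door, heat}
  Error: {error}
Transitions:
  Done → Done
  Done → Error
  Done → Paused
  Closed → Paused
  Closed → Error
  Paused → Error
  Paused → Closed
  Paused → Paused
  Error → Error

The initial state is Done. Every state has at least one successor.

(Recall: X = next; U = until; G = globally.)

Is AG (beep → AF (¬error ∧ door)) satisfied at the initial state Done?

Holds

States satisfying beep → AF (¬error ∧ door): {Done, Closed, Paused, Error}.
States satisfying AG (beep → AF (¬error ∧ door)): {Done, Closed, Paused, Error}.
Every state reachable from Done satisfies beep → AF (¬error ∧ door).
Done ∈ Sat(AG (beep → AF (¬error ∧ door))).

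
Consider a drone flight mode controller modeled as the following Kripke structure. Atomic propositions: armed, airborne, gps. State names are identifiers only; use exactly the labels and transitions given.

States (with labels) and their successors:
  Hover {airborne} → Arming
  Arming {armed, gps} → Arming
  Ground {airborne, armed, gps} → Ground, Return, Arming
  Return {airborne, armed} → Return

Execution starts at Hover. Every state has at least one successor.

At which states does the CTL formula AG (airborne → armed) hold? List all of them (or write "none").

States satisfying airborne → armed: {Arming, Ground, Return}.
States satisfying AG (airborne → armed): {Arming, Ground, Return}.

{Arming, Ground, Return}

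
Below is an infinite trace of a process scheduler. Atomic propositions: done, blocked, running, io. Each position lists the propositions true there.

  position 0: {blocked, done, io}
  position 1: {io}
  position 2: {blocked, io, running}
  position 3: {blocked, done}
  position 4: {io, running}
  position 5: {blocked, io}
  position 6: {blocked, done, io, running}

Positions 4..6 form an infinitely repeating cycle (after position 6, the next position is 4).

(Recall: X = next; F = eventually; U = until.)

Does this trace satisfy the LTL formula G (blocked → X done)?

Does not hold

blocked → X done must hold at every position from 0 onward. It fails at position 0, so G (blocked → X done) is false.
Positions where blocked holds: 0, 2, 3, 5, 6.
Check X done at each: 0→fails, 2→ok, 3→fails, 5→ok, 6→fails.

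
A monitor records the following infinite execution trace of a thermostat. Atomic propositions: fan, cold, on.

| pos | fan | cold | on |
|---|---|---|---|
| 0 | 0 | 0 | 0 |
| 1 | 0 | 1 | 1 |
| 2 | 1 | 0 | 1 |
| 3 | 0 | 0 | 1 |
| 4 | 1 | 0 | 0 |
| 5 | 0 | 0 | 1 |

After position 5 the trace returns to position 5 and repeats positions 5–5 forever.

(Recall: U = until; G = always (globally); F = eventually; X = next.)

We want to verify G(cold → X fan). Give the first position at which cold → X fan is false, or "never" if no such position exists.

cold → X fan holds at every position 0..5, and those are all the positions the trace ever visits, so the invariant G(cold → X fan) is never violated.

never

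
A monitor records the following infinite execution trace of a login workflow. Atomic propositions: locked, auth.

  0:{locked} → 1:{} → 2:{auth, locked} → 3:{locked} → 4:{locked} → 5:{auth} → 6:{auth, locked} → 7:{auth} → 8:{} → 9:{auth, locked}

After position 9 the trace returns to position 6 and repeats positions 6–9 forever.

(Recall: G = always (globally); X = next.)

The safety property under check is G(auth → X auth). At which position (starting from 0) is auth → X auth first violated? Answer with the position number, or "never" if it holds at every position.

2

Check auth → X auth at each position in order: 0 ✓, 1 ✓.
At position 2 the labels are {auth, locked} and the next position 3 has {locked}, so auth → X auth is false there. This is the first violation.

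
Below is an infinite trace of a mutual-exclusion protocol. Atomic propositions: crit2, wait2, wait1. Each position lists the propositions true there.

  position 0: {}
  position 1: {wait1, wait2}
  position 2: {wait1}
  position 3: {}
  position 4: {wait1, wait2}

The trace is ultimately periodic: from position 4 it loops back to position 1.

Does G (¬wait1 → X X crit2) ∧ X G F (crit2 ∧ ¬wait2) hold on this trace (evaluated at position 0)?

Violated

¬wait1 → X X crit2 must hold at every position from 0 onward. It fails at position 0, so G (¬wait1 → X X crit2) is false.
Positions where ¬wait1 holds: 0, 3.
Check X X crit2 at each: 0→fails, 3→fails.
The position after 0 is 1; G F (crit2 ∧ ¬wait2) is false there.
At position 0: G (¬wait1 → X X crit2) is false; X G F (crit2 ∧ ¬wait2) is false; so G (¬wait1 → X X crit2) ∧ X G F (crit2 ∧ ¬wait2) is false.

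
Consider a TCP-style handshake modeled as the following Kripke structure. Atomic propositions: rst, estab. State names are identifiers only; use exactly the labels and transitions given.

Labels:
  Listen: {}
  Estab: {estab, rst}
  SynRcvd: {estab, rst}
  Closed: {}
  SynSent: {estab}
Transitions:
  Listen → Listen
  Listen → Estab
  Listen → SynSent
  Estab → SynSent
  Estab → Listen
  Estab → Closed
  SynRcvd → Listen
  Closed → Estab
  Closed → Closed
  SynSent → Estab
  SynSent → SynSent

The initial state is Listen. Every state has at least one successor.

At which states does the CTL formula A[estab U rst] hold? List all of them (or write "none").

{Estab, SynRcvd}

States satisfying estab: {Estab, SynRcvd, SynSent}.
States satisfying rst: {Estab, SynRcvd}.
States satisfying A[estab U rst]: {Estab, SynRcvd}.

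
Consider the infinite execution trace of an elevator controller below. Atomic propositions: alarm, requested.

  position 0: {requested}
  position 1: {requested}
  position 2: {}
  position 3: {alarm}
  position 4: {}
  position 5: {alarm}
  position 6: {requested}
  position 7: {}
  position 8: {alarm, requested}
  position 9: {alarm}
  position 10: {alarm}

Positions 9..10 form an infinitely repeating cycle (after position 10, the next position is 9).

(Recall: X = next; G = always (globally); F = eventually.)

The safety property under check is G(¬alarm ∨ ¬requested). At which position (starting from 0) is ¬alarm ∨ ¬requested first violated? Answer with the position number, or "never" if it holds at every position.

Check ¬alarm ∨ ¬requested at each position in order: 0 ✓, 1 ✓, 2 ✓, 3 ✓, 4 ✓, 5 ✓, 6 ✓, 7 ✓.
At position 8 the labels are {alarm, requested}, so ¬alarm ∨ ¬requested is false there. This is the first violation.

8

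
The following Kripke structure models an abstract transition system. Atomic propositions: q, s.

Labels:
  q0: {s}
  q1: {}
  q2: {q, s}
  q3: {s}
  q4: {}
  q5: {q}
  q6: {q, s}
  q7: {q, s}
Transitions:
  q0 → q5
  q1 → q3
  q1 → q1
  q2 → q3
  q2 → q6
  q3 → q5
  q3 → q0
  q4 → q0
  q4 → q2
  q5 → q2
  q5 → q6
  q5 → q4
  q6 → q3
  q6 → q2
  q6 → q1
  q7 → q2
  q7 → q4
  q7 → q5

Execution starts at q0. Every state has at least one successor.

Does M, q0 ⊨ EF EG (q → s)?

States satisfying EG (q → s): {q1, q2, q4, q6, q7}.
States satisfying EF EG (q → s): {q0, q1, q2, q3, q4, q5, q6, q7}.
Some path from q0 reaches a state where EG (q → s) holds.
q0 ∈ Sat(EF EG (q → s)).

Yes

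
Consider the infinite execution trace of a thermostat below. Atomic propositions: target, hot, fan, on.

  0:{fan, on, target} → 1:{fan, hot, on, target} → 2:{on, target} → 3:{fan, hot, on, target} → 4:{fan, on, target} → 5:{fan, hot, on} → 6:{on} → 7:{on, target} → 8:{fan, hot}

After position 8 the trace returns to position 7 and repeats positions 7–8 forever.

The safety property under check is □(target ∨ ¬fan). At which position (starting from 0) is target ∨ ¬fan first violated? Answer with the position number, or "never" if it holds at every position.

Check target ∨ ¬fan at each position in order: 0 ✓, 1 ✓, 2 ✓, 3 ✓, 4 ✓.
At position 5 the labels are {fan, hot, on}, so target ∨ ¬fan is false there. This is the first violation.

5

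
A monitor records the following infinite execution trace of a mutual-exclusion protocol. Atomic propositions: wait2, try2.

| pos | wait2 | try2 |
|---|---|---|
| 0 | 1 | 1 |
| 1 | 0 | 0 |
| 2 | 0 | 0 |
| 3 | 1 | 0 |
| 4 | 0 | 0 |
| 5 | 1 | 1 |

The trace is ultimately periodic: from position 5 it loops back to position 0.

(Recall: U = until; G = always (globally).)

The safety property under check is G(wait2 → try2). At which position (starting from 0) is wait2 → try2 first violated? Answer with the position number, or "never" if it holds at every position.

Check wait2 → try2 at each position in order: 0 ✓, 1 ✓, 2 ✓.
At position 3 the labels are {wait2}, so wait2 → try2 is false there. This is the first violation.

3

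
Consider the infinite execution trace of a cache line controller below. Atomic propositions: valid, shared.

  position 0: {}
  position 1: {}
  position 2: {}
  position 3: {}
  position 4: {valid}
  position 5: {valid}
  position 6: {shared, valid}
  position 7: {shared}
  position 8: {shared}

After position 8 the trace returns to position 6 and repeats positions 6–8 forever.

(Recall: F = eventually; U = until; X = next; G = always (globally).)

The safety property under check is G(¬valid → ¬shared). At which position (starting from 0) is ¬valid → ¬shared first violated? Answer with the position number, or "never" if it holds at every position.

Check ¬valid → ¬shared at each position in order: 0 ✓, 1 ✓, 2 ✓, 3 ✓, 4 ✓, 5 ✓, 6 ✓.
At position 7 the labels are {shared}, so ¬valid → ¬shared is false there. This is the first violation.

7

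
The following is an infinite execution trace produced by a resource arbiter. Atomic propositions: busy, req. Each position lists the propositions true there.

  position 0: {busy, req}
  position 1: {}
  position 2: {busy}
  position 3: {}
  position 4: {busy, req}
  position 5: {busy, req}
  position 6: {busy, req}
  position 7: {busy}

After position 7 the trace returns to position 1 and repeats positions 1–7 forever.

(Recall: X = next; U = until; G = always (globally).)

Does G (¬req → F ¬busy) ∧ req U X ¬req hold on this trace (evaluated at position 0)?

Holds

¬req → F ¬busy holds at every position 0..7, and those are all positions ever visited, so G (¬req → F ¬busy) holds.
Positions where ¬req holds: 1, 2, 3, 7.
Check F ¬busy at each: 1→ok, 2→ok, 3→ok, 7→ok.
Walking from position 0: X ¬req first holds at position 0, and req holds at every earlier position along the way, so req U X ¬req holds.
At position 0: G (¬req → F ¬busy) is true; req U X ¬req is true; so G (¬req → F ¬busy) ∧ req U X ¬req is true.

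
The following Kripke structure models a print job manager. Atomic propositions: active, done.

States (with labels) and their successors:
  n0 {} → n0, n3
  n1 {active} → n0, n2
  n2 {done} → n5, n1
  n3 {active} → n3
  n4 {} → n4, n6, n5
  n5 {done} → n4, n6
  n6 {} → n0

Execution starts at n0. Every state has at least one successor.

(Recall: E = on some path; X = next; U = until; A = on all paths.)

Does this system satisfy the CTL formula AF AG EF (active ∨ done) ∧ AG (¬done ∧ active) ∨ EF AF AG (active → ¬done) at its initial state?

Holds

States satisfying AG EF (active ∨ done): {n0, n1, n2, n3, n4, n5, n6}.
States satisfying AF AG EF (active ∨ done): {n0, n1, n2, n3, n4, n5, n6}.
States satisfying ¬done ∧ active: {n1, n3}.
States satisfying AG (¬done ∧ active): {n3}.
States satisfying AF AG EF (active ∨ done) ∧ AG (¬done ∧ active): {n3}.
States satisfying AF AG (active → ¬done): {n0, n1, n2, n3, n4, n5, n6}.
States satisfying EF AF AG (active → ¬done): {n0, n1, n2, n3, n4, n5, n6}.
States satisfying AF AG EF (active ∨ done) ∧ AG (¬done ∧ active) ∨ EF AF AG (active → ¬done): {n0, n1, n2, n3, n4, n5, n6}.
n0 ∈ Sat(AF AG EF (active ∨ done) ∧ AG (¬done ∧ active) ∨ EF AF AG (active → ¬done)).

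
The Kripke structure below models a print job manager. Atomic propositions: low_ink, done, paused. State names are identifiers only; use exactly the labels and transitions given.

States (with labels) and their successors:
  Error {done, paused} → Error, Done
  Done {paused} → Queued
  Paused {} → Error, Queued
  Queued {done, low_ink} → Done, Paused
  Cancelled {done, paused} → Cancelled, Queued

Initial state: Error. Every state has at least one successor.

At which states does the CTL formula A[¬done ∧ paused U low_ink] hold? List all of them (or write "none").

{Done, Queued}

States satisfying ¬done ∧ paused: {Done}.
States satisfying low_ink: {Queued}.
States satisfying A[¬done ∧ paused U low_ink]: {Done, Queued}.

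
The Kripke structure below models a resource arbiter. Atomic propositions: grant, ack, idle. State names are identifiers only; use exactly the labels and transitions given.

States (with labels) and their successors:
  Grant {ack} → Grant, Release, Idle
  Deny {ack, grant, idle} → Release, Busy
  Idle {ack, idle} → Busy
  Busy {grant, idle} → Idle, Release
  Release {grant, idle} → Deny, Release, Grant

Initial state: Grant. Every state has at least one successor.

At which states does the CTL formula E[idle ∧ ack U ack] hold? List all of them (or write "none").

{Grant, Deny, Idle}

States satisfying idle ∧ ack: {Deny, Idle}.
States satisfying ack: {Grant, Deny, Idle}.
States satisfying E[idle ∧ ack U ack]: {Grant, Deny, Idle}.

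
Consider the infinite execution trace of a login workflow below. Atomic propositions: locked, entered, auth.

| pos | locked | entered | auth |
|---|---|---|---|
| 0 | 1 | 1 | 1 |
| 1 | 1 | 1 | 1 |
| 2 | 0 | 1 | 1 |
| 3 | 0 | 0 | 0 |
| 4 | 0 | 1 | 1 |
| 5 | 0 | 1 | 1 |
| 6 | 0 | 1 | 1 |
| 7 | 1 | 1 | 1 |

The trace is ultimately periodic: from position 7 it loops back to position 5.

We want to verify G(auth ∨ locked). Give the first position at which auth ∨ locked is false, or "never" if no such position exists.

3

Check auth ∨ locked at each position in order: 0 ✓, 1 ✓, 2 ✓.
At position 3 the labels are {}, so auth ∨ locked is false there. This is the first violation.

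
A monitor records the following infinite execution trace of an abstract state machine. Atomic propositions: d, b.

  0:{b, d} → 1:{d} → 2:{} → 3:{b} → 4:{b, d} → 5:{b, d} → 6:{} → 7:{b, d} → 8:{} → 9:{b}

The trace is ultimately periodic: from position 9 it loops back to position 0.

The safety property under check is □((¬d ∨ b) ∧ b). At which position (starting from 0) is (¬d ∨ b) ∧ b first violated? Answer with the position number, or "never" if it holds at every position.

Check (¬d ∨ b) ∧ b at each position in order: 0 ✓.
At position 1 the labels are {d}, so (¬d ∨ b) ∧ b is false there. This is the first violation.

1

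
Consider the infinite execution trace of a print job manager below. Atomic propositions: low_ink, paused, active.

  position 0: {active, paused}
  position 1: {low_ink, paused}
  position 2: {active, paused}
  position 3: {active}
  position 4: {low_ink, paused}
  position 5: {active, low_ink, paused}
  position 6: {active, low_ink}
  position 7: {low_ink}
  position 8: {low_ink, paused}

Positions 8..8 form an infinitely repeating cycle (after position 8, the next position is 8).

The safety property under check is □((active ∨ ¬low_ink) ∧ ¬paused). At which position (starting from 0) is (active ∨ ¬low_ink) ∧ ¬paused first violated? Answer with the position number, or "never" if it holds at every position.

At position 0 the labels are {active, paused}, so (active ∨ ¬low_ink) ∧ ¬paused is false there. This is the first violation.

0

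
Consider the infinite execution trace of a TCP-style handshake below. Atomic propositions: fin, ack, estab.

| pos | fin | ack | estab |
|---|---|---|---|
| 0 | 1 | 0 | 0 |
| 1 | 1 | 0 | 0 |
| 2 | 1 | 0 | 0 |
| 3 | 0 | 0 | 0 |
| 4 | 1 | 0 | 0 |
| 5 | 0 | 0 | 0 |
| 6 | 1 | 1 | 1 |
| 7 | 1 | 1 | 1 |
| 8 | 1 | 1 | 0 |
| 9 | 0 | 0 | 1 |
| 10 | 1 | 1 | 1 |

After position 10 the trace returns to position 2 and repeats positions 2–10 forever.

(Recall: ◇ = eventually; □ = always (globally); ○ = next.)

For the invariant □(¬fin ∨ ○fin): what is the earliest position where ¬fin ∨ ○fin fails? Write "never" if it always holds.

2

Check ¬fin ∨ ○fin at each position in order: 0 ✓, 1 ✓.
At position 2 the labels are {fin} and the next position 3 has {}, so ¬fin ∨ ○fin is false there. This is the first violation.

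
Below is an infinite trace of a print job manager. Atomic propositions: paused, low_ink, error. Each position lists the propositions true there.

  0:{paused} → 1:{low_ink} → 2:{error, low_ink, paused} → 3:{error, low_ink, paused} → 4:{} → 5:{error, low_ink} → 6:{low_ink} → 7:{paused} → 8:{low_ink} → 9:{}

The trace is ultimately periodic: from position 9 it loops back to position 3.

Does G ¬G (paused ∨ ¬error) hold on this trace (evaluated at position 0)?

¬G (paused ∨ ¬error) holds at every position 0..9, and those are all positions ever visited, so G ¬G (paused ∨ ¬error) holds.

Yes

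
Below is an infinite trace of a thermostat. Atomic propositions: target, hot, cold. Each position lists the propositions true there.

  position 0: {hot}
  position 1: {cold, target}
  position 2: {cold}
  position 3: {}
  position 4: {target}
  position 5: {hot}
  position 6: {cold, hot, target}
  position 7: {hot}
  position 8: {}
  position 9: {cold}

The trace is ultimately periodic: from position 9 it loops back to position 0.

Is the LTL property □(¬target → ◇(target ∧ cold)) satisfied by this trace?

Satisfied

¬target → ◇(target ∧ cold) holds at every position 0..9, and those are all positions ever visited, so □(¬target → ◇(target ∧ cold)) holds.
Positions where ¬target holds: 0, 2, 3, 5, 7, 8, 9.
Check ◇(target ∧ cold) at each: 0→ok, 2→ok, 3→ok, 5→ok, 7→ok, 8→ok, 9→ok.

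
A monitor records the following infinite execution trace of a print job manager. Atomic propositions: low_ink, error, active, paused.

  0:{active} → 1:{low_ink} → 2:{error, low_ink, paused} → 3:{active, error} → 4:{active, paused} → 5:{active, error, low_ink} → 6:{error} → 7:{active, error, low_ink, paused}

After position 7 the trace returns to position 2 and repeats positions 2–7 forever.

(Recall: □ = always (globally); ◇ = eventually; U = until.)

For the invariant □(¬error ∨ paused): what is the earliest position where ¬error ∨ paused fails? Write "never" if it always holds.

Check ¬error ∨ paused at each position in order: 0 ✓, 1 ✓, 2 ✓.
At position 3 the labels are {active, error}, so ¬error ∨ paused is false there. This is the first violation.

3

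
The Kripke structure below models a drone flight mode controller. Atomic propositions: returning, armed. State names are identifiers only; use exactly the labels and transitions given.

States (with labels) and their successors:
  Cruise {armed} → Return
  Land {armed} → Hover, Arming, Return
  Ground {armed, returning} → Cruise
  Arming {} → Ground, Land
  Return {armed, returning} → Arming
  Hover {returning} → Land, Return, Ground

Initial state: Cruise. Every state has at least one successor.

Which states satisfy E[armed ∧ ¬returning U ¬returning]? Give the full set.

{Cruise, Land, Arming}

States satisfying armed ∧ ¬returning: {Cruise, Land}.
States satisfying ¬returning: {Cruise, Land, Arming}.
States satisfying E[armed ∧ ¬returning U ¬returning]: {Cruise, Land, Arming}.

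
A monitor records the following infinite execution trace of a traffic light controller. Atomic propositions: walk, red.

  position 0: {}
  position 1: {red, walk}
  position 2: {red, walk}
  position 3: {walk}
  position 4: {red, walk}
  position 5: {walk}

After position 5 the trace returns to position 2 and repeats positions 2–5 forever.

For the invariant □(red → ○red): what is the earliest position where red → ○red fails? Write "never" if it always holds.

2

Check red → ○red at each position in order: 0 ✓, 1 ✓.
At position 2 the labels are {red, walk} and the next position 3 has {walk}, so red → ○red is false there. This is the first violation.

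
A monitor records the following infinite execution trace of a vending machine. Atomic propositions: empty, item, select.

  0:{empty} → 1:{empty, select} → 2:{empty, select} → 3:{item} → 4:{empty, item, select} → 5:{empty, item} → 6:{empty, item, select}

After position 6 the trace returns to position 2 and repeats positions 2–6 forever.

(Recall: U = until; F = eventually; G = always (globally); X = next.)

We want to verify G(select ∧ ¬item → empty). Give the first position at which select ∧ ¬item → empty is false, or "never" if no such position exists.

never

select ∧ ¬item → empty holds at every position 0..6, and those are all the positions the trace ever visits, so the invariant G(select ∧ ¬item → empty) is never violated.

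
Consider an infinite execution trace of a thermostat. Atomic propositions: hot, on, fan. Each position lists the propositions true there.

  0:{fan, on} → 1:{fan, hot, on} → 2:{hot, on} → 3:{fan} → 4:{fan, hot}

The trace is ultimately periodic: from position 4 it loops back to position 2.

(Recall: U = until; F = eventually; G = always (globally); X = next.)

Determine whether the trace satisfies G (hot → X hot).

hot → X hot must hold at every position from 0 onward. It fails at position 2, so G (hot → X hot) is false.
Positions where hot holds: 1, 2, 4.
Check X hot at each: 1→ok, 2→fails, 4→ok.

Does not hold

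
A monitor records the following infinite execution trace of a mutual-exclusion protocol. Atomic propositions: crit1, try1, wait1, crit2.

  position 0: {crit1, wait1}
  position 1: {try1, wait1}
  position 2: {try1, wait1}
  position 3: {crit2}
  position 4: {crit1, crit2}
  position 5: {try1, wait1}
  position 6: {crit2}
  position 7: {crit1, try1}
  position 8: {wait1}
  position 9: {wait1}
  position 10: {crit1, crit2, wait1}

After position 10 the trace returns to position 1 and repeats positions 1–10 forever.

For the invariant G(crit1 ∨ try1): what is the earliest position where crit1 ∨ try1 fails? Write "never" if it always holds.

3

Check crit1 ∨ try1 at each position in order: 0 ✓, 1 ✓, 2 ✓.
At position 3 the labels are {crit2}, so crit1 ∨ try1 is false there. This is the first violation.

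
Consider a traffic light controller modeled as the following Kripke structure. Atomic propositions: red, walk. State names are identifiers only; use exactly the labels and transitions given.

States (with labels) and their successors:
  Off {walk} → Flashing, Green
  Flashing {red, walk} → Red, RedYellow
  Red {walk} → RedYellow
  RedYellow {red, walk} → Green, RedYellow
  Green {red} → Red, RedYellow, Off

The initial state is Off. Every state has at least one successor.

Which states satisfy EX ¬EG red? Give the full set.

States satisfying ¬EG red: {Off, Red}.
States satisfying EX ¬EG red: {Flashing, Green}.

{Flashing, Green}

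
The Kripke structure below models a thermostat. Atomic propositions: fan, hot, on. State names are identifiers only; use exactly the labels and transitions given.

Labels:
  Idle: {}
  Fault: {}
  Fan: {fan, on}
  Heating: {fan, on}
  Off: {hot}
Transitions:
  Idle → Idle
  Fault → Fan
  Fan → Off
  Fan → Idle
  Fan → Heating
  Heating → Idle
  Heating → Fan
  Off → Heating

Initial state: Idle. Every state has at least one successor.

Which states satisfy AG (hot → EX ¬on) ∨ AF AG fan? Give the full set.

{Idle}

States satisfying hot → EX ¬on: {Idle, Fault, Fan, Heating}.
States satisfying AG (hot → EX ¬on): {Idle}.
States satisfying AG fan: ∅.
States satisfying AF AG fan: ∅.
States satisfying AG (hot → EX ¬on) ∨ AF AG fan: {Idle}.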